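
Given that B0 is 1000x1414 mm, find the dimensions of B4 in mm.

250 × 353 mm

B1: ⌊1414/2⌋ × 1000 = 707 × 1000 mm
B2: ⌊1000/2⌋ × 707 = 500 × 707 mm
B3: ⌊707/2⌋ × 500 = 353 × 500 mm
B4: ⌊500/2⌋ × 353 = 250 × 353 mm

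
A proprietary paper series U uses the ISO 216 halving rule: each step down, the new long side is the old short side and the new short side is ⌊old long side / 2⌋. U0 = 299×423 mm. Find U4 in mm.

U1: ⌊423/2⌋ × 299 = 211 × 299 mm
U2: ⌊299/2⌋ × 211 = 149 × 211 mm
U3: ⌊211/2⌋ × 149 = 105 × 149 mm
U4: ⌊149/2⌋ × 105 = 74 × 105 mm

74 × 105 mm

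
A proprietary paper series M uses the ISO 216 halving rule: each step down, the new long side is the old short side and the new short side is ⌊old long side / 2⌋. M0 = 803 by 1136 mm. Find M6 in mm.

100 × 142 mm

M1 = 568 × 803 mm (from M0 by 1 halving).
M2: ⌊803/2⌋ × 568 = 401 × 568 mm
M3: ⌊568/2⌋ × 401 = 284 × 401 mm
M4: ⌊401/2⌋ × 284 = 200 × 284 mm
M5: ⌊284/2⌋ × 200 = 142 × 200 mm
M6: ⌊200/2⌋ × 142 = 100 × 142 mm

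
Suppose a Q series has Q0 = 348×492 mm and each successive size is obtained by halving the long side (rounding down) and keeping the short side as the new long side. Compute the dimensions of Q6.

Q1: ⌊492/2⌋ × 348 = 246 × 348 mm
Q2: ⌊348/2⌋ × 246 = 174 × 246 mm
Q3: ⌊246/2⌋ × 174 = 123 × 174 mm
Q4: ⌊174/2⌋ × 123 = 87 × 123 mm
Q5: ⌊123/2⌋ × 87 = 61 × 87 mm
Q6: ⌊87/2⌋ × 61 = 43 × 61 mm

43 × 61 mm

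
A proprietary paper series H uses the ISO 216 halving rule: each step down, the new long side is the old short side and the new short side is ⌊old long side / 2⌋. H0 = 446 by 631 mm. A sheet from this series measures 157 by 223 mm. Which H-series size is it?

H3

H0: 446 × 631 mm
H1: 315 × 446 mm
H2: 223 × 315 mm
H3: 157 × 223 mm
H4: 111 × 157 mm
→ matches H3.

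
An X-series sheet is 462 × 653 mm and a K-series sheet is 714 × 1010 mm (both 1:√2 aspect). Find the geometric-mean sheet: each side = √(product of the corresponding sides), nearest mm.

574 × 812 mm

Short side: √(462 · 714) = √329868 ≈ 574.3 → 574 mm
Long side: √(653 · 1010) = √659530 ≈ 812.1 → 812 mm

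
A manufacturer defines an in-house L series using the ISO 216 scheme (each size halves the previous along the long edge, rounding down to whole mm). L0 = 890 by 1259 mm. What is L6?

L1: ⌊1259/2⌋ × 890 = 629 × 890 mm
L2: ⌊890/2⌋ × 629 = 445 × 629 mm
L3: ⌊629/2⌋ × 445 = 314 × 445 mm
L4: ⌊445/2⌋ × 314 = 222 × 314 mm
L5: ⌊314/2⌋ × 222 = 157 × 222 mm
L6: ⌊222/2⌋ × 157 = 111 × 157 mm

111 × 157 mm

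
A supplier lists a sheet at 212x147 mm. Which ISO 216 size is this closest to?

Aspect ratio 212/147 ≈ 1.442 (ISO target is √2 ≈ 1.414).
In the A-series (A0 area = 1 m²): A5 = 148 × 210 mm.
Off by 3 mm total — nearest standard size.

A5 (148 × 210 mm)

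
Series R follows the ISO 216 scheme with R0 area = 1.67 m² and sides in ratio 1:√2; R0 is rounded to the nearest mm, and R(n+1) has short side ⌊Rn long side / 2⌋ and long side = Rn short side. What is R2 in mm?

543 × 768 mm

Let R0's short side be w mm. w · w√2 = 1.67 m² = 1,670,000 mm², so w ≈ 1086.7 mm and w√2 ≈ 1536.8 mm → R0 = 1087 × 1537 mm.
R1: ⌊1537/2⌋ × 1087 = 768 × 1087 mm
R2: ⌊1087/2⌋ × 768 = 543 × 768 mm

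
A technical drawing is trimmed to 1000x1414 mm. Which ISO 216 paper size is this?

Aspect ratio 1414/1000 ≈ 1.414 — close to the ISO √2 ≈ 1.414.
In the B-series (B0 = 1000 × 1414 mm): B0 = 1000 × 1414 mm.

B0 (1000 × 1414 mm)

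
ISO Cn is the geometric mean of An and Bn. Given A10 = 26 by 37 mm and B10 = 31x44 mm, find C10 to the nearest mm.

28 × 40 mm

Short side: √(26 · 31) = √806 ≈ 28.4 → 28 mm
Long side: √(37 · 44) = √1628 ≈ 40.3 → 40 mm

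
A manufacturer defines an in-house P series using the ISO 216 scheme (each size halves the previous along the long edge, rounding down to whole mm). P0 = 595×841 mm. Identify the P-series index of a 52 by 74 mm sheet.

P7

P0: 595 × 841 mm
P1: 420 × 595 mm
P2: 297 × 420 mm
P3: 210 × 297 mm
P4: 148 × 210 mm
P5: 105 × 148 mm
P6: 74 × 105 mm
P7: 52 × 74 mm
P8: 37 × 52 mm
→ matches P7.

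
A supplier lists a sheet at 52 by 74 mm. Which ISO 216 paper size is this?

A8 (52 × 74 mm)

Aspect ratio 74/52 ≈ 1.423 — close to the ISO √2 ≈ 1.414.
In the A-series (A0 area = 1 m²): A8 = 52 × 74 mm.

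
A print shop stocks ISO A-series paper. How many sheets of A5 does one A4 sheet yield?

Each ISO step halves the sheet: 1 × A4 → 2 × A5
From A4 to A5 is 1 halving step: 2^1 = 2.

2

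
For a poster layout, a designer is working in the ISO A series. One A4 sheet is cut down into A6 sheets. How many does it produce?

4

Each ISO step halves the sheet: 1 × A4 → 2 × A5 → 4 × A6
From A4 to A6 is 2 halving steps: 2^2 = 4.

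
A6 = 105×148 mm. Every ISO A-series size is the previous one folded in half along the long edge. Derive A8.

A7: ⌊148/2⌋ × 105 = 74 × 105 mm
A8: ⌊105/2⌋ × 74 = 52 × 74 mm

52 × 74 mm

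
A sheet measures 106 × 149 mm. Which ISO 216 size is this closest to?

A6 (105 × 148 mm)

Aspect ratio 149/106 ≈ 1.406 — close to the ISO √2 ≈ 1.414.
In the A-series (A0 area = 1 m²): A6 = 105 × 148 mm.
Off by 2 mm total — nearest standard size.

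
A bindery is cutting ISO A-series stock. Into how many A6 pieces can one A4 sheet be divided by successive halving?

Each ISO step halves the sheet: 1 × A4 → 2 × A5 → 4 × A6
From A4 to A6 is 2 halving steps: 2^2 = 4.

4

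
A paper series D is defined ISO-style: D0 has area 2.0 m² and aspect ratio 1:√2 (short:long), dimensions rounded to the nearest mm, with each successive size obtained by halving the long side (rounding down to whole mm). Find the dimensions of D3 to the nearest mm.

420 × 594 mm

Let D0's short side be w mm. w · w√2 = 2.0 m² = 2,000,000 mm², so w ≈ 1189.2 mm and w√2 ≈ 1681.8 mm → D0 = 1189 × 1682 mm.
D1: ⌊1682/2⌋ × 1189 = 841 × 1189 mm
D2: ⌊1189/2⌋ × 841 = 594 × 841 mm
D3: ⌊841/2⌋ × 594 = 420 × 594 mm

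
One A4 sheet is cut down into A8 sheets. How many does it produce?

16

Each ISO step halves the sheet: 1 × A4 → 2 × A5 → 4 × A6 → 8 × A7 → …
From A4 to A8 is 4 halving steps: 2^4 = 16.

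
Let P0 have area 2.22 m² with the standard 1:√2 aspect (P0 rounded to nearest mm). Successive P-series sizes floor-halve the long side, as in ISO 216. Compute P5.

221 × 313 mm

Let P0's short side be w mm. w · w√2 = 2.22 m² = 2,220,000 mm², so w ≈ 1252.9 mm and w√2 ≈ 1771.9 mm → P0 = 1253 × 1772 mm.
P1: ⌊1772/2⌋ × 1253 = 886 × 1253 mm
P2: ⌊1253/2⌋ × 886 = 626 × 886 mm
P3: ⌊886/2⌋ × 626 = 443 × 626 mm
P4: ⌊626/2⌋ × 443 = 313 × 443 mm
P5: ⌊443/2⌋ × 313 = 221 × 313 mm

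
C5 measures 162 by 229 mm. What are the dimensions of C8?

C6: ⌊229/2⌋ × 162 = 114 × 162 mm
C7: ⌊162/2⌋ × 114 = 81 × 114 mm
C8: ⌊114/2⌋ × 81 = 57 × 81 mm

57 × 81 mm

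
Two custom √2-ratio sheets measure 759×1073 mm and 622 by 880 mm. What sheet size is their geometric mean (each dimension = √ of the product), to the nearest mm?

687 × 972 mm

Short side: √(759 · 622) = √472098 ≈ 687.1 → 687 mm
Long side: √(1073 · 880) = √944240 ≈ 971.7 → 972 mm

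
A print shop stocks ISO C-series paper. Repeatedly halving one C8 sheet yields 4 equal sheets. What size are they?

4 = 2^2, so 2 halving steps.
C8 → C9 → … → C10 after 2 steps.

C10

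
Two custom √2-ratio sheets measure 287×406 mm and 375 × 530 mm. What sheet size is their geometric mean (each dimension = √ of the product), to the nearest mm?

328 × 464 mm

Short side: √(287 · 375) = √107625 ≈ 328.1 → 328 mm
Long side: √(406 · 530) = √215180 ≈ 463.9 → 464 mm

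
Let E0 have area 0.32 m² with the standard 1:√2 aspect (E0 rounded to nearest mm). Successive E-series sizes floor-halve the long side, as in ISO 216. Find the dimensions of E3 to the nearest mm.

Let E0's short side be w mm. w · w√2 = 0.32 m² = 320,000 mm², so w ≈ 475.7 mm and w√2 ≈ 672.7 mm → E0 = 476 × 673 mm.
E1: ⌊673/2⌋ × 476 = 336 × 476 mm
E2: ⌊476/2⌋ × 336 = 238 × 336 mm
E3: ⌊336/2⌋ × 238 = 168 × 238 mm

168 × 238 mm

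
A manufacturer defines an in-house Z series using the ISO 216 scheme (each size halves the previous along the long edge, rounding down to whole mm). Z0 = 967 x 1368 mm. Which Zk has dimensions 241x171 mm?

Z0: 967 × 1368 mm
Z1: 684 × 967 mm
Z2: 483 × 684 mm
Z3: 342 × 483 mm
Z4: 241 × 342 mm
Z5: 171 × 241 mm
Z6: 120 × 171 mm
→ matches Z5.

Z5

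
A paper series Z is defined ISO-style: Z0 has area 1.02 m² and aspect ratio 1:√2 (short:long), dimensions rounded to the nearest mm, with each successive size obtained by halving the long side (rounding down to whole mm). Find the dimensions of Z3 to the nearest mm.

Let Z0's short side be w mm. w · w√2 = 1.02 m² = 1,020,000 mm², so w ≈ 849.3 mm and w√2 ≈ 1201.0 mm → Z0 = 849 × 1201 mm.
Z1: ⌊1201/2⌋ × 849 = 600 × 849 mm
Z2: ⌊849/2⌋ × 600 = 424 × 600 mm
Z3: ⌊600/2⌋ × 424 = 300 × 424 mm

300 × 424 mm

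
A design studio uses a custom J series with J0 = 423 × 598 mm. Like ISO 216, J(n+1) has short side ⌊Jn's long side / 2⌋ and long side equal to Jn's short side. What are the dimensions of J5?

J1 = 299 × 423 mm (from J0 by 1 halving).
J2: ⌊423/2⌋ × 299 = 211 × 299 mm
J3: ⌊299/2⌋ × 211 = 149 × 211 mm
J4: ⌊211/2⌋ × 149 = 105 × 149 mm
J5: ⌊149/2⌋ × 105 = 74 × 105 mm

74 × 105 mm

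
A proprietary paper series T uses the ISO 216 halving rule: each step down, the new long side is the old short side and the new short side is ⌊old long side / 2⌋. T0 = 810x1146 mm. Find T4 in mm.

T1: ⌊1146/2⌋ × 810 = 573 × 810 mm
T2: ⌊810/2⌋ × 573 = 405 × 573 mm
T3: ⌊573/2⌋ × 405 = 286 × 405 mm
T4: ⌊405/2⌋ × 286 = 202 × 286 mm

202 × 286 mm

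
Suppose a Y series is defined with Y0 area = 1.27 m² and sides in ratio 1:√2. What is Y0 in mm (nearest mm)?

Let the short side be w mm. Then w · w√2 = 1.27 m² = 1,270,000 mm².
w² = 1,270,000/√2, so w ≈ 947.6 mm; long side = w√2 ≈ 1340.2 mm.

948 × 1340 mm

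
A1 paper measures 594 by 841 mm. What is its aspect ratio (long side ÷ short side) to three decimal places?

841 / 594 = 1.416
ISO 216 targets √2 ≈ 1.414; the +0.002 deviation is from mm rounding.

1.416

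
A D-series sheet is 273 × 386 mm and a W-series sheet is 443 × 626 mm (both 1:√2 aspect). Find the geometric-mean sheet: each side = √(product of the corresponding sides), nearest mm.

Short side: √(273 · 443) = √120939 ≈ 347.8 → 348 mm
Long side: √(386 · 626) = √241636 ≈ 491.6 → 492 mm

348 × 492 mm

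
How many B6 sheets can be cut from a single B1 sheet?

32

B1 = 707 × 1000 mm; B6 = 125 × 176 mm.
Each halving step doubles the count; 5 steps from B1 to B6.
2^5 = 32.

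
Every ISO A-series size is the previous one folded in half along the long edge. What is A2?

A0 = 841 × 1189 mm (A0 has area 1 m², aspect 1:√2).
A1: ⌊1189/2⌋ × 841 = 594 × 841 mm
A2: ⌊841/2⌋ × 594 = 420 × 594 mm

420 × 594 mm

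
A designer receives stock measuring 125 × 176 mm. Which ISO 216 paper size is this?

B6 (125 × 176 mm)

Aspect ratio 176/125 ≈ 1.408 — close to the ISO √2 ≈ 1.414.
In the B-series (B0 = 1000 × 1414 mm): B6 = 125 × 176 mm.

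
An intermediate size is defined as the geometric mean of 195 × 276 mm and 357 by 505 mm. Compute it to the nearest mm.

264 × 373 mm

Short side: √(195 · 357) = √69615 ≈ 263.8 → 264 mm
Long side: √(276 · 505) = √139380 ≈ 373.3 → 373 mm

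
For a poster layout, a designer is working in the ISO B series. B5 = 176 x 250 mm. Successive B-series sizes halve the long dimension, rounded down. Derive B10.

31 × 44 mm

B6: ⌊250/2⌋ × 176 = 125 × 176 mm
B7: ⌊176/2⌋ × 125 = 88 × 125 mm
B8: ⌊125/2⌋ × 88 = 62 × 88 mm
B9: ⌊88/2⌋ × 62 = 44 × 62 mm
B10: ⌊62/2⌋ × 44 = 31 × 44 mm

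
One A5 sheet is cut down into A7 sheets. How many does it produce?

A5 = 148 × 210 mm; A7 = 74 × 105 mm.
Each halving step doubles the count; 2 steps from A5 to A7.
2^2 = 4.

4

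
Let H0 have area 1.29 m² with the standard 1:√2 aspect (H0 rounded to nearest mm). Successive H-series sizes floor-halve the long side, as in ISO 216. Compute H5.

168 × 238 mm

Let H0's short side be w mm. w · w√2 = 1.29 m² = 1,290,000 mm², so w ≈ 955.1 mm and w√2 ≈ 1350.7 mm → H0 = 955 × 1351 mm.
H1: ⌊1351/2⌋ × 955 = 675 × 955 mm
H2: ⌊955/2⌋ × 675 = 477 × 675 mm
H3: ⌊675/2⌋ × 477 = 337 × 477 mm
H4: ⌊477/2⌋ × 337 = 238 × 337 mm
H5: ⌊337/2⌋ × 238 = 168 × 238 mm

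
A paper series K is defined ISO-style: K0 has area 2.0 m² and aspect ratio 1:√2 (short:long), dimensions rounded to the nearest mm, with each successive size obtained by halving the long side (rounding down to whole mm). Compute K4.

Let K0's short side be w mm. w · w√2 = 2.0 m² = 2,000,000 mm², so w ≈ 1189.2 mm and w√2 ≈ 1681.8 mm → K0 = 1189 × 1682 mm.
K1: ⌊1682/2⌋ × 1189 = 841 × 1189 mm
K2: ⌊1189/2⌋ × 841 = 594 × 841 mm
K3: ⌊841/2⌋ × 594 = 420 × 594 mm
K4: ⌊594/2⌋ × 420 = 297 × 420 mm

297 × 420 mm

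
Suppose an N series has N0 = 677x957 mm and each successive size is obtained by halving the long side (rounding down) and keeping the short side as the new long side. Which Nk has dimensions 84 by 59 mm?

N0: 677 × 957 mm
N1: 478 × 677 mm
N2: 338 × 478 mm
N3: 239 × 338 mm
N4: 169 × 239 mm
N5: 119 × 169 mm
N6: 84 × 119 mm
N7: 59 × 84 mm
N8: 42 × 59 mm
→ matches N7.

N7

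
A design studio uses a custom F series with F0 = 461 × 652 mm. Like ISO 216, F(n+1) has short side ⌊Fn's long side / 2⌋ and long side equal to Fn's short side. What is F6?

F1: ⌊652/2⌋ × 461 = 326 × 461 mm
F2: ⌊461/2⌋ × 326 = 230 × 326 mm
F3: ⌊326/2⌋ × 230 = 163 × 230 mm
F4: ⌊230/2⌋ × 163 = 115 × 163 mm
F5: ⌊163/2⌋ × 115 = 81 × 115 mm
F6: ⌊115/2⌋ × 81 = 57 × 81 mm

57 × 81 mm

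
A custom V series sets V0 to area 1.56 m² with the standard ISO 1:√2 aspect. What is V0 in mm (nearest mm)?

Let the short side be w mm. Then w · w√2 = 1.56 m² = 1,560,000 mm².
w² = 1,560,000/√2, so w ≈ 1050.3 mm; long side = w√2 ≈ 1485.3 mm.

1050 × 1485 mm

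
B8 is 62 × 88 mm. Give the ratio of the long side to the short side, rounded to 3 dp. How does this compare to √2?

88 / 62 = 1.419
ISO 216 targets √2 ≈ 1.414; the +0.005 deviation is from mm rounding.

1.419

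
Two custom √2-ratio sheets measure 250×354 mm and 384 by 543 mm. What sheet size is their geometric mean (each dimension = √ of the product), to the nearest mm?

Short side: √(250 · 384) = √96000 ≈ 309.8 → 310 mm
Long side: √(354 · 543) = √192222 ≈ 438.4 → 438 mm

310 × 438 mm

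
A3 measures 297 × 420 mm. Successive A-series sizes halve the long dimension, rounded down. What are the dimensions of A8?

A4: ⌊420/2⌋ × 297 = 210 × 297 mm
A5: ⌊297/2⌋ × 210 = 148 × 210 mm
A6: ⌊210/2⌋ × 148 = 105 × 148 mm
A7: ⌊148/2⌋ × 105 = 74 × 105 mm
A8: ⌊105/2⌋ × 74 = 52 × 74 mm

52 × 74 mm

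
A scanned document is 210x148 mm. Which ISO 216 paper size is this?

Aspect ratio 210/148 ≈ 1.419 — close to the ISO √2 ≈ 1.414.
In the A-series (A0 area = 1 m²): A5 = 148 × 210 mm.

A5 (148 × 210 mm)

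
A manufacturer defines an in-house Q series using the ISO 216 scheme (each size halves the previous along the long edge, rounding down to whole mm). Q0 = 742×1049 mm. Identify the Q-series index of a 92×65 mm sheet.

Q0: 742 × 1049 mm
Q1: 524 × 742 mm
Q2: 371 × 524 mm
Q3: 262 × 371 mm
Q4: 185 × 262 mm
Q5: 131 × 185 mm
Q6: 92 × 131 mm
Q7: 65 × 92 mm
Q8: 46 × 65 mm
→ matches Q7.

Q7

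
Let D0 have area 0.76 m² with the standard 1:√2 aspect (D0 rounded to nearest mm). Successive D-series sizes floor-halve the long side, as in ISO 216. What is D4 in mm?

183 × 259 mm

Let D0's short side be w mm. w · w√2 = 0.76 m² = 760,000 mm², so w ≈ 733.1 mm and w√2 ≈ 1036.7 mm → D0 = 733 × 1037 mm.
D1: ⌊1037/2⌋ × 733 = 518 × 733 mm
D2: ⌊733/2⌋ × 518 = 366 × 518 mm
D3: ⌊518/2⌋ × 366 = 259 × 366 mm
D4: ⌊366/2⌋ × 259 = 183 × 259 mm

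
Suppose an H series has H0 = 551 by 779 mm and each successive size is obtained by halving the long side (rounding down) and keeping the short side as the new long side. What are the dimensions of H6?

H1: ⌊779/2⌋ × 551 = 389 × 551 mm
H2: ⌊551/2⌋ × 389 = 275 × 389 mm
H3: ⌊389/2⌋ × 275 = 194 × 275 mm
H4: ⌊275/2⌋ × 194 = 137 × 194 mm
H5: ⌊194/2⌋ × 137 = 97 × 137 mm
H6: ⌊137/2⌋ × 97 = 68 × 97 mm

68 × 97 mm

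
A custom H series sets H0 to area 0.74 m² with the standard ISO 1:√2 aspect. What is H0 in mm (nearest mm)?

723 × 1023 mm

Let the short side be w mm. Then w · w√2 = 0.74 m² = 740,000 mm².
w² = 740,000/√2, so w ≈ 723.4 mm; long side = w√2 ≈ 1023.0 mm.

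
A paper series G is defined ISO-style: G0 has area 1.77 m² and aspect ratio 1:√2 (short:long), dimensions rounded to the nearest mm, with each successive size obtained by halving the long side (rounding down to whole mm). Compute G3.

395 × 559 mm

Let G0's short side be w mm. w · w√2 = 1.77 m² = 1,770,000 mm², so w ≈ 1118.7 mm and w√2 ≈ 1582.1 mm → G0 = 1119 × 1582 mm.
G1: ⌊1582/2⌋ × 1119 = 791 × 1119 mm
G2: ⌊1119/2⌋ × 791 = 559 × 791 mm
G3: ⌊791/2⌋ × 559 = 395 × 559 mm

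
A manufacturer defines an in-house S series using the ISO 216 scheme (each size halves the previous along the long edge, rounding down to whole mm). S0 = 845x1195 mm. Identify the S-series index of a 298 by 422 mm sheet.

S3

S0: 845 × 1195 mm
S1: 597 × 845 mm
S2: 422 × 597 mm
S3: 298 × 422 mm
S4: 211 × 298 mm
→ matches S3.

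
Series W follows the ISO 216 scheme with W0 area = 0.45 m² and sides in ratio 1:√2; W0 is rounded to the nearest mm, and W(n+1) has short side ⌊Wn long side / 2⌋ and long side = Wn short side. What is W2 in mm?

282 × 399 mm

Let W0's short side be w mm. w · w√2 = 0.45 m² = 450,000 mm², so w ≈ 564.1 mm and w√2 ≈ 797.7 mm → W0 = 564 × 798 mm.
W1: ⌊798/2⌋ × 564 = 399 × 564 mm
W2: ⌊564/2⌋ × 399 = 282 × 399 mm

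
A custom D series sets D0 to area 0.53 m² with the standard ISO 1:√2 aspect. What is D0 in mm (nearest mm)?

612 × 866 mm

Let the short side be w mm. Then w · w√2 = 0.53 m² = 530,000 mm².
w² = 530,000/√2, so w ≈ 612.2 mm; long side = w√2 ≈ 865.8 mm.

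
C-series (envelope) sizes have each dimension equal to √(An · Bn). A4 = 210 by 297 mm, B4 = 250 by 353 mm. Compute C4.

Short side: √(210 · 250) = √52500 ≈ 229.1 → 229 mm
Long side: √(297 · 353) = √104841 ≈ 323.8 → 324 mm

229 × 324 mm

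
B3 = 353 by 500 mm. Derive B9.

44 × 62 mm

B4: ⌊500/2⌋ × 353 = 250 × 353 mm
B5: ⌊353/2⌋ × 250 = 176 × 250 mm
B6: ⌊250/2⌋ × 176 = 125 × 176 mm
B7: ⌊176/2⌋ × 125 = 88 × 125 mm
B8: ⌊125/2⌋ × 88 = 62 × 88 mm
B9: ⌊88/2⌋ × 62 = 44 × 62 mm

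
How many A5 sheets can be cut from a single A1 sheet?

16

A1 = 594 × 841 mm; A5 = 148 × 210 mm.
Each halving step doubles the count; 4 steps from A1 to A5.
2^4 = 16.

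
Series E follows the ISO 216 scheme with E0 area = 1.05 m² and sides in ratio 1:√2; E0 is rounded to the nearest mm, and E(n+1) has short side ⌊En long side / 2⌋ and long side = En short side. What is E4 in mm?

Let E0's short side be w mm. w · w√2 = 1.05 m² = 1,050,000 mm², so w ≈ 861.7 mm and w√2 ≈ 1218.6 mm → E0 = 862 × 1219 mm.
E1: ⌊1219/2⌋ × 862 = 609 × 862 mm
E2: ⌊862/2⌋ × 609 = 431 × 609 mm
E3: ⌊609/2⌋ × 431 = 304 × 431 mm
E4: ⌊431/2⌋ × 304 = 215 × 304 mm

215 × 304 mm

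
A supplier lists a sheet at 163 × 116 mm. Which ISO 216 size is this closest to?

Aspect ratio 163/116 ≈ 1.405 — close to the ISO √2 ≈ 1.414.
In the C-series (envelope sizes, between A and B): C6 = 114 × 162 mm.
Off by 3 mm total — nearest standard size.

C6 (114 × 162 mm)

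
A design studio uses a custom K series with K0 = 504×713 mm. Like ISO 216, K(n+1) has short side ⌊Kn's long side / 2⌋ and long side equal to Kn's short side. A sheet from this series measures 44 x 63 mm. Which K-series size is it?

K7

K0: 504 × 713 mm
K1: 356 × 504 mm
K2: 252 × 356 mm
K3: 178 × 252 mm
K4: 126 × 178 mm
K5: 89 × 126 mm
K6: 63 × 89 mm
K7: 44 × 63 mm
K8: 31 × 44 mm
→ matches K7.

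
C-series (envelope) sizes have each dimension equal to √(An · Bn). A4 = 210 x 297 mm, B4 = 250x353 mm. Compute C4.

Short side: √(210 · 250) = √52500 ≈ 229.1 → 229 mm
Long side: √(297 · 353) = √104841 ≈ 323.8 → 324 mm

229 × 324 mm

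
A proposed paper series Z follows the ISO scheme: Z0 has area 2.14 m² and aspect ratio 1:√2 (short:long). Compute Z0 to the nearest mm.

Let the short side be w mm. Then w · w√2 = 2.14 m² = 2,140,000 mm².
w² = 2,140,000/√2, so w ≈ 1230.1 mm; long side = w√2 ≈ 1739.7 mm.

1230 × 1740 mm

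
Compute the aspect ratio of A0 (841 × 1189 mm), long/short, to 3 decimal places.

1.414

1189 / 841 = 1.414
Matches √2 ≈ 1.414 — the ISO 216 defining ratio.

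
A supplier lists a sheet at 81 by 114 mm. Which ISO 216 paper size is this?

C7 (81 × 114 mm)

Aspect ratio 114/81 ≈ 1.407 — close to the ISO √2 ≈ 1.414.
In the C-series (envelope sizes, between A and B): C7 = 81 × 114 mm.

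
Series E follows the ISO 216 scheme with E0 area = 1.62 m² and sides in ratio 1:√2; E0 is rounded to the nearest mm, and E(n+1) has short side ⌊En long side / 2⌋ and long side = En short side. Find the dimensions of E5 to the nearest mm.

Let E0's short side be w mm. w · w√2 = 1.62 m² = 1,620,000 mm², so w ≈ 1070.3 mm and w√2 ≈ 1513.6 mm → E0 = 1070 × 1514 mm.
E1: ⌊1514/2⌋ × 1070 = 757 × 1070 mm
E2: ⌊1070/2⌋ × 757 = 535 × 757 mm
E3: ⌊757/2⌋ × 535 = 378 × 535 mm
E4: ⌊535/2⌋ × 378 = 267 × 378 mm
E5: ⌊378/2⌋ × 267 = 189 × 267 mm

189 × 267 mm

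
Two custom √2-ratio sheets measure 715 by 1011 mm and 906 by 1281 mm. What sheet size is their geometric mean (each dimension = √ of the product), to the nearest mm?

Short side: √(715 · 906) = √647790 ≈ 804.9 → 805 mm
Long side: √(1011 · 1281) = √1295091 ≈ 1138.0 → 1138 mm

805 × 1138 mm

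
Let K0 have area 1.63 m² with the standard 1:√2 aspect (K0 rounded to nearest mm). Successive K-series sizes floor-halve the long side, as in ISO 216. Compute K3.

Let K0's short side be w mm. w · w√2 = 1.63 m² = 1,630,000 mm², so w ≈ 1073.6 mm and w√2 ≈ 1518.3 mm → K0 = 1074 × 1518 mm.
K1: ⌊1518/2⌋ × 1074 = 759 × 1074 mm
K2: ⌊1074/2⌋ × 759 = 537 × 759 mm
K3: ⌊759/2⌋ × 537 = 379 × 537 mm

379 × 537 mm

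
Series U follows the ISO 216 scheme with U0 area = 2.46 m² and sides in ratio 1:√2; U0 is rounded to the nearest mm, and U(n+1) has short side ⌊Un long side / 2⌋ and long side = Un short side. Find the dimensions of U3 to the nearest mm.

Let U0's short side be w mm. w · w√2 = 2.46 m² = 2,460,000 mm², so w ≈ 1318.9 mm and w√2 ≈ 1865.2 mm → U0 = 1319 × 1865 mm.
U1: ⌊1865/2⌋ × 1319 = 932 × 1319 mm
U2: ⌊1319/2⌋ × 932 = 659 × 932 mm
U3: ⌊932/2⌋ × 659 = 466 × 659 mm

466 × 659 mm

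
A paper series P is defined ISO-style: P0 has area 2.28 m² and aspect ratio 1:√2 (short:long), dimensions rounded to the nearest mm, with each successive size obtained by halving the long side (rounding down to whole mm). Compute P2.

Let P0's short side be w mm. w · w√2 = 2.28 m² = 2,280,000 mm², so w ≈ 1269.7 mm and w√2 ≈ 1795.7 mm → P0 = 1270 × 1796 mm.
P1: ⌊1796/2⌋ × 1270 = 898 × 1270 mm
P2: ⌊1270/2⌋ × 898 = 635 × 898 mm

635 × 898 mm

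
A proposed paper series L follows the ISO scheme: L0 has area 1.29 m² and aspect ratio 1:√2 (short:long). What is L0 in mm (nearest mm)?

955 × 1351 mm

Let the short side be w mm. Then w · w√2 = 1.29 m² = 1,290,000 mm².
w² = 1,290,000/√2, so w ≈ 955.1 mm; long side = w√2 ≈ 1350.7 mm.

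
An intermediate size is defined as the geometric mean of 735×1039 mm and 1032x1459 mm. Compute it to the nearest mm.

Short side: √(735 · 1032) = √758520 ≈ 870.9 → 871 mm
Long side: √(1039 · 1459) = √1515901 ≈ 1231.2 → 1231 mm

871 × 1231 mm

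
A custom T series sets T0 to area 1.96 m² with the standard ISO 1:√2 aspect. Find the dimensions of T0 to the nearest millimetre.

Let the short side be w mm. Then w · w√2 = 1.96 m² = 1,960,000 mm².
w² = 1,960,000/√2, so w ≈ 1177.3 mm; long side = w√2 ≈ 1664.9 mm.

1177 × 1665 mm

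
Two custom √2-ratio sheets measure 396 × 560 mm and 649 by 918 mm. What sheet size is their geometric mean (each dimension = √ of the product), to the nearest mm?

507 × 717 mm

Short side: √(396 · 649) = √257004 ≈ 507.0 → 507 mm
Long side: √(560 · 918) = √514080 ≈ 717.0 → 717 mm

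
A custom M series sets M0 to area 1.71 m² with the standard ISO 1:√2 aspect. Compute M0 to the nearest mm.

Let the short side be w mm. Then w · w√2 = 1.71 m² = 1,710,000 mm².
w² = 1,710,000/√2, so w ≈ 1099.6 mm; long side = w√2 ≈ 1555.1 mm.

1100 × 1555 mm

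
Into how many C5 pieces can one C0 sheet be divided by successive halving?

32

C0 = 917 × 1297 mm; C5 = 162 × 229 mm.
Each halving step doubles the count; 5 steps from C0 to C5.
2^5 = 32.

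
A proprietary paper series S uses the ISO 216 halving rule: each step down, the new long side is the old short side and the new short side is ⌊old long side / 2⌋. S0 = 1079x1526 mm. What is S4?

S1: ⌊1526/2⌋ × 1079 = 763 × 1079 mm
S2: ⌊1079/2⌋ × 763 = 539 × 763 mm
S3: ⌊763/2⌋ × 539 = 381 × 539 mm
S4: ⌊539/2⌋ × 381 = 269 × 381 mm

269 × 381 mm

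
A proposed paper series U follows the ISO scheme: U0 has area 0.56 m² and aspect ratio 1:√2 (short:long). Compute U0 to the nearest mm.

Let the short side be w mm. Then w · w√2 = 0.56 m² = 560,000 mm².
w² = 560,000/√2, so w ≈ 629.3 mm; long side = w√2 ≈ 889.9 mm.

629 × 890 mm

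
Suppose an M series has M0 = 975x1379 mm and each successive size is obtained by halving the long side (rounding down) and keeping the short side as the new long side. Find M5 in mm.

M1: ⌊1379/2⌋ × 975 = 689 × 975 mm
M2: ⌊975/2⌋ × 689 = 487 × 689 mm
M3: ⌊689/2⌋ × 487 = 344 × 487 mm
M4: ⌊487/2⌋ × 344 = 243 × 344 mm
M5: ⌊344/2⌋ × 243 = 172 × 243 mm

172 × 243 mm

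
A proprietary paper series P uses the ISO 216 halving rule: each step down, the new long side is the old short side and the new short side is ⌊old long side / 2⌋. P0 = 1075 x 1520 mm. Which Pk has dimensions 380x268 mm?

P4

P0: 1075 × 1520 mm
P1: 760 × 1075 mm
P2: 537 × 760 mm
P3: 380 × 537 mm
P4: 268 × 380 mm
P5: 190 × 268 mm
→ matches P4.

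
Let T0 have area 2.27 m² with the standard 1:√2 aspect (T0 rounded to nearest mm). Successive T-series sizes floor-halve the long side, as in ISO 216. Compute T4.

316 × 448 mm

Let T0's short side be w mm. w · w√2 = 2.27 m² = 2,270,000 mm², so w ≈ 1266.9 mm and w√2 ≈ 1791.7 mm → T0 = 1267 × 1792 mm.
T1: ⌊1792/2⌋ × 1267 = 896 × 1267 mm
T2: ⌊1267/2⌋ × 896 = 633 × 896 mm
T3: ⌊896/2⌋ × 633 = 448 × 633 mm
T4: ⌊633/2⌋ × 448 = 316 × 448 mm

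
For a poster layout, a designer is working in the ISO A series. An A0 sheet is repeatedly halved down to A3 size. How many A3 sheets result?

A0 = 841 × 1189 mm; A3 = 297 × 420 mm.
Each halving step doubles the count; 3 steps from A0 to A3.
2^3 = 8.

8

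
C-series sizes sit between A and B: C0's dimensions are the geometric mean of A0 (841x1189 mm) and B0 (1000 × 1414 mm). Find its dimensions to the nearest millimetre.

Short: √(841 · 1000) = √841000 ≈ 917.1 mm.
Long: √(1189 · 1414) = √1681246 ≈ 1296.6 mm.

917 × 1297 mm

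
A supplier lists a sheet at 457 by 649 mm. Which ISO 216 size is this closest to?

C2 (458 × 648 mm)

Aspect ratio 649/457 ≈ 1.420 — close to the ISO √2 ≈ 1.414.
In the C-series (envelope sizes, between A and B): C2 = 458 × 648 mm.
Off by 2 mm total — nearest standard size.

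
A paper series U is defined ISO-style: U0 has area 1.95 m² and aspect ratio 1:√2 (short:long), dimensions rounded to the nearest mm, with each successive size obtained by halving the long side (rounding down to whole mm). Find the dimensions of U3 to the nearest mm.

Let U0's short side be w mm. w · w√2 = 1.95 m² = 1,950,000 mm², so w ≈ 1174.2 mm and w√2 ≈ 1660.6 mm → U0 = 1174 × 1661 mm.
U1: ⌊1661/2⌋ × 1174 = 830 × 1174 mm
U2: ⌊1174/2⌋ × 830 = 587 × 830 mm
U3: ⌊830/2⌋ × 587 = 415 × 587 mm

415 × 587 mm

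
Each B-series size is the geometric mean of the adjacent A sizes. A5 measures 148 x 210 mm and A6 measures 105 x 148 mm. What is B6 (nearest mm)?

125 × 176 mm

Short side: √(148 · 105) = √15540 ≈ 124.7 → 125 mm
Long side: √(210 · 148) = √31080 ≈ 176.3 → 176 mm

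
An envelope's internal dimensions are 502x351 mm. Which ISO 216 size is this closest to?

Aspect ratio 502/351 ≈ 1.430 (ISO target is √2 ≈ 1.414).
In the B-series (B0 = 1000 × 1414 mm): B3 = 353 × 500 mm.
Off by 4 mm total — nearest standard size.

B3 (353 × 500 mm)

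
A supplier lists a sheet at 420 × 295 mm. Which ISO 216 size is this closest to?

Aspect ratio 420/295 ≈ 1.424 — close to the ISO √2 ≈ 1.414.
In the A-series (A0 area = 1 m²): A3 = 297 × 420 mm.
Off by 2 mm total — nearest standard size.

A3 (297 × 420 mm)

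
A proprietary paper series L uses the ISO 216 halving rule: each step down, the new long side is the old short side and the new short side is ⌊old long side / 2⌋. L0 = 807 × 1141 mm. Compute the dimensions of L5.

L1 = 570 × 807 mm (from L0 by 1 halving).
L2: ⌊807/2⌋ × 570 = 403 × 570 mm
L3: ⌊570/2⌋ × 403 = 285 × 403 mm
L4: ⌊403/2⌋ × 285 = 201 × 285 mm
L5: ⌊285/2⌋ × 201 = 142 × 201 mm

142 × 201 mm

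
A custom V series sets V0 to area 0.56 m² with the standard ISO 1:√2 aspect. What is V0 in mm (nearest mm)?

629 × 890 mm

Let the short side be w mm. Then w · w√2 = 0.56 m² = 560,000 mm².
w² = 560,000/√2, so w ≈ 629.3 mm; long side = w√2 ≈ 889.9 mm.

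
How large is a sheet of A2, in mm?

A0 = 841 × 1189 mm (A0 has area 1 m², aspect 1:√2).
A1: ⌊1189/2⌋ × 841 = 594 × 841 mm
A2: ⌊841/2⌋ × 594 = 420 × 594 mm

420 × 594 mm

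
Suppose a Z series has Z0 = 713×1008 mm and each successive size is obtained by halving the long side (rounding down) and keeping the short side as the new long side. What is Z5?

126 × 178 mm

Z1: ⌊1008/2⌋ × 713 = 504 × 713 mm
Z2: ⌊713/2⌋ × 504 = 356 × 504 mm
Z3: ⌊504/2⌋ × 356 = 252 × 356 mm
Z4: ⌊356/2⌋ × 252 = 178 × 252 mm
Z5: ⌊252/2⌋ × 178 = 126 × 178 mm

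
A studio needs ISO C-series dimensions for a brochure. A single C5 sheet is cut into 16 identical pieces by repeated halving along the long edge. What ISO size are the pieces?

16 = 2^4, so 4 halving steps.
C5 → C6 → … → C9 after 4 steps.

C9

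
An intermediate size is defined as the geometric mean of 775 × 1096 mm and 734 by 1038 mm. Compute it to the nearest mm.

Short side: √(775 · 734) = √568850 ≈ 754.2 → 754 mm
Long side: √(1096 · 1038) = √1137648 ≈ 1066.6 → 1067 mm

754 × 1067 mm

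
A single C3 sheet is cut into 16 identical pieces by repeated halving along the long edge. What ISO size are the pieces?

16 = 2^4, so 4 halving steps.
C3 → C4 → … → C7 after 4 steps.

C7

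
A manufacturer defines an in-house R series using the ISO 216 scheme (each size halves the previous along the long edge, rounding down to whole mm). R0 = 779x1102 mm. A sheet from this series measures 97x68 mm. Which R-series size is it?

R7

R0: 779 × 1102 mm
R1: 551 × 779 mm
R2: 389 × 551 mm
R3: 275 × 389 mm
R4: 194 × 275 mm
R5: 137 × 194 mm
R6: 97 × 137 mm
R7: 68 × 97 mm
R8: 48 × 68 mm
→ matches R7.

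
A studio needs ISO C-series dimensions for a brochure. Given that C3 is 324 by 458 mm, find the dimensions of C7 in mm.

C4: ⌊458/2⌋ × 324 = 229 × 324 mm
C5: ⌊324/2⌋ × 229 = 162 × 229 mm
C6: ⌊229/2⌋ × 162 = 114 × 162 mm
C7: ⌊162/2⌋ × 114 = 81 × 114 mm

81 × 114 mm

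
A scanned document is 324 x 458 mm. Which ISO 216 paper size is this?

Aspect ratio 458/324 ≈ 1.414 — close to the ISO √2 ≈ 1.414.
In the C-series (envelope sizes, between A and B): C3 = 324 × 458 mm.

C3 (324 × 458 mm)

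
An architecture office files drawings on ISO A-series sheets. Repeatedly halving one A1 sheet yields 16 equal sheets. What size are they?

16 = 2^4, so 4 halving steps.
A1 → A2 → … → A5 after 4 steps.

A5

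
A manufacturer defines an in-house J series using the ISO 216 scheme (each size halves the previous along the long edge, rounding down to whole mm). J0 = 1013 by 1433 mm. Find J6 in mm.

J1: ⌊1433/2⌋ × 1013 = 716 × 1013 mm
J2: ⌊1013/2⌋ × 716 = 506 × 716 mm
J3: ⌊716/2⌋ × 506 = 358 × 506 mm
J4: ⌊506/2⌋ × 358 = 253 × 358 mm
J5: ⌊358/2⌋ × 253 = 179 × 253 mm
J6: ⌊253/2⌋ × 179 = 126 × 179 mm

126 × 179 mm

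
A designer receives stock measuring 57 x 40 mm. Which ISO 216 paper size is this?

C9 (40 × 57 mm)

Aspect ratio 57/40 ≈ 1.425 — close to the ISO √2 ≈ 1.414.
In the C-series (envelope sizes, between A and B): C9 = 40 × 57 mm.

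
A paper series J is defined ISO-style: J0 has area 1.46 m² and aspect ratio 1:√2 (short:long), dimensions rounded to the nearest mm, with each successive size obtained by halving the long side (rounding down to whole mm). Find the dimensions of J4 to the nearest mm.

Let J0's short side be w mm. w · w√2 = 1.46 m² = 1,460,000 mm², so w ≈ 1016.1 mm and w√2 ≈ 1436.9 mm → J0 = 1016 × 1437 mm.
J1: ⌊1437/2⌋ × 1016 = 718 × 1016 mm
J2: ⌊1016/2⌋ × 718 = 508 × 718 mm
J3: ⌊718/2⌋ × 508 = 359 × 508 mm
J4: ⌊508/2⌋ × 359 = 254 × 359 mm

254 × 359 mm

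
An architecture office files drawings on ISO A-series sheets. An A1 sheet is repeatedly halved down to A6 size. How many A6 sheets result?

32

Each ISO step halves the sheet: 1 × A1 → 2 × A2 → 4 × A3 → 8 × A4 → …
From A1 to A6 is 5 halving steps: 2^5 = 32.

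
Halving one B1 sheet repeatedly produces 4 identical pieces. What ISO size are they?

4 = 2^2, so 2 halving steps.
B1 → B2 → … → B3 after 2 steps.

B3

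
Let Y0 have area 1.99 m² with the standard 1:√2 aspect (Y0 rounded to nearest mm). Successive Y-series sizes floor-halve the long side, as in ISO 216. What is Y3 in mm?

419 × 593 mm

Let Y0's short side be w mm. w · w√2 = 1.99 m² = 1,990,000 mm², so w ≈ 1186.2 mm and w√2 ≈ 1677.6 mm → Y0 = 1186 × 1678 mm.
Y1: ⌊1678/2⌋ × 1186 = 839 × 1186 mm
Y2: ⌊1186/2⌋ × 839 = 593 × 839 mm
Y3: ⌊839/2⌋ × 593 = 419 × 593 mm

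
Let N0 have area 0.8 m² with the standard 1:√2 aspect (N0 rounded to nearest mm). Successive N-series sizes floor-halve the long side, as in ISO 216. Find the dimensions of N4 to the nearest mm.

Let N0's short side be w mm. w · w√2 = 0.8 m² = 800,000 mm², so w ≈ 752.1 mm and w√2 ≈ 1063.7 mm → N0 = 752 × 1064 mm.
N1: ⌊1064/2⌋ × 752 = 532 × 752 mm
N2: ⌊752/2⌋ × 532 = 376 × 532 mm
N3: ⌊532/2⌋ × 376 = 266 × 376 mm
N4: ⌊376/2⌋ × 266 = 188 × 266 mm

188 × 266 mm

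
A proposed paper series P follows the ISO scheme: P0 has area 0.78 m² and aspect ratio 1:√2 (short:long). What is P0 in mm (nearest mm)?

Let the short side be w mm. Then w · w√2 = 0.78 m² = 780,000 mm².
w² = 780,000/√2, so w ≈ 742.7 mm; long side = w√2 ≈ 1050.3 mm.

743 × 1050 mm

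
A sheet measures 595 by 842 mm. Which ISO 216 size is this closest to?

A1 (594 × 841 mm)

Aspect ratio 842/595 ≈ 1.415 — close to the ISO √2 ≈ 1.414.
In the A-series (A0 area = 1 m²): A1 = 594 × 841 mm.
Off by 2 mm total — nearest standard size.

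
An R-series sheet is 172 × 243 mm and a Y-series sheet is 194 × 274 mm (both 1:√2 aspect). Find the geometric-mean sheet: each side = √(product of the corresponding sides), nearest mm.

Short side: √(172 · 194) = √33368 ≈ 182.7 → 183 mm
Long side: √(243 · 274) = √66582 ≈ 258.0 → 258 mm

183 × 258 mm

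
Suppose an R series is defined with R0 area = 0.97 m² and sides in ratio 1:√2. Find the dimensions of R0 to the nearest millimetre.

828 × 1171 mm

Let the short side be w mm. Then w · w√2 = 0.97 m² = 970,000 mm².
w² = 970,000/√2, so w ≈ 828.2 mm; long side = w√2 ≈ 1171.2 mm.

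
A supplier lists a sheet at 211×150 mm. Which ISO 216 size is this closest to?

A5 (148 × 210 mm)

Aspect ratio 211/150 ≈ 1.407 — close to the ISO √2 ≈ 1.414.
In the A-series (A0 area = 1 m²): A5 = 148 × 210 mm.
Off by 3 mm total — nearest standard size.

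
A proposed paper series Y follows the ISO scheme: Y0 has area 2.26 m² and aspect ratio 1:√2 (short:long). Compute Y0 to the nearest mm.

1264 × 1788 mm

Let the short side be w mm. Then w · w√2 = 2.26 m² = 2,260,000 mm².
w² = 2,260,000/√2, so w ≈ 1264.1 mm; long side = w√2 ≈ 1787.8 mm.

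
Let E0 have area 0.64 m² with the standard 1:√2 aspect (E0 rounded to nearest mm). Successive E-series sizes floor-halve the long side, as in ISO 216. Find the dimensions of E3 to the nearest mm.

Let E0's short side be w mm. w · w√2 = 0.64 m² = 640,000 mm², so w ≈ 672.7 mm and w√2 ≈ 951.4 mm → E0 = 673 × 951 mm.
E1: ⌊951/2⌋ × 673 = 475 × 673 mm
E2: ⌊673/2⌋ × 475 = 336 × 475 mm
E3: ⌊475/2⌋ × 336 = 237 × 336 mm

237 × 336 mm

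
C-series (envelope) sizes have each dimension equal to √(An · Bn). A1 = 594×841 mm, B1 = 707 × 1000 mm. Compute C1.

Short side: √(594 · 707) = √419958 ≈ 648.0 → 648 mm
Long side: √(841 · 1000) = √841000 ≈ 917.1 → 917 mm

648 × 917 mm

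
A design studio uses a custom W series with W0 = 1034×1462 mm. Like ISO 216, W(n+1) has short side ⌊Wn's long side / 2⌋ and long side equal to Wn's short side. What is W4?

W1 = 731 × 1034 mm (from W0 by 1 halving).
W2: ⌊1034/2⌋ × 731 = 517 × 731 mm
W3: ⌊731/2⌋ × 517 = 365 × 517 mm
W4: ⌊517/2⌋ × 365 = 258 × 365 mm

258 × 365 mm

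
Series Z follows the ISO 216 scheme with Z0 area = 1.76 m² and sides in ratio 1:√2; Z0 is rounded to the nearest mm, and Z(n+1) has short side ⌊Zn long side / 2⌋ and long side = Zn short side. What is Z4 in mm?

279 × 394 mm

Let Z0's short side be w mm. w · w√2 = 1.76 m² = 1,760,000 mm², so w ≈ 1115.6 mm and w√2 ≈ 1577.7 mm → Z0 = 1116 × 1578 mm.
Z1: ⌊1578/2⌋ × 1116 = 789 × 1116 mm
Z2: ⌊1116/2⌋ × 789 = 558 × 789 mm
Z3: ⌊789/2⌋ × 558 = 394 × 558 mm
Z4: ⌊558/2⌋ × 394 = 279 × 394 mm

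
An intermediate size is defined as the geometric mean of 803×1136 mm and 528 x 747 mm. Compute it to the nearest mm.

Short side: √(803 · 528) = √423984 ≈ 651.1 → 651 mm
Long side: √(1136 · 747) = √848592 ≈ 921.2 → 921 mm

651 × 921 mm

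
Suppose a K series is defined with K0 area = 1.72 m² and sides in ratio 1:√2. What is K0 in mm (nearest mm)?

1103 × 1560 mm

Let the short side be w mm. Then w · w√2 = 1.72 m² = 1,720,000 mm².
w² = 1,720,000/√2, so w ≈ 1102.8 mm; long side = w√2 ≈ 1559.6 mm.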